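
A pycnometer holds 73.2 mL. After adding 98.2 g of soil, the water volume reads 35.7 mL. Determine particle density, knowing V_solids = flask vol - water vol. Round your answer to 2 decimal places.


Step 1: Volume of solids = flask volume - water volume with soil
Step 2: V_solids = 73.2 - 35.7 = 37.5 mL
Step 3: Particle density = mass / V_solids = 98.2 / 37.5 = 2.62 g/cm^3

2.62


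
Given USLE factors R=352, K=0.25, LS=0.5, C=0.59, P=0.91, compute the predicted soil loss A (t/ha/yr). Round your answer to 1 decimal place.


Step 1: A = R * K * LS * C * P
Step 2: R * K = 352 * 0.25 = 88.0
Step 3: (R*K) * LS = 88.0 * 0.5 = 44.0
Step 4: * C * P = 44.0 * 0.59 * 0.91 = 23.6
Step 5: A = 23.6 t/(ha*yr)

23.6


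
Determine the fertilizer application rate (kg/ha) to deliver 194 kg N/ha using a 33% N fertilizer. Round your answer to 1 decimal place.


Step 1: Fertilizer rate = target N / (N content / 100)
Step 2: Rate = 194 / (33 / 100)
Step 3: Rate = 194 / 0.33
Step 4: Rate = 587.9 kg/ha

587.9


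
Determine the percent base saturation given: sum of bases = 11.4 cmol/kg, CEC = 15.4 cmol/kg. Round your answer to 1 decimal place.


Step 1: BS = 100 * (sum of bases) / CEC
Step 2: BS = 100 * 11.4 / 15.4
Step 3: BS = 74.0%

74.0


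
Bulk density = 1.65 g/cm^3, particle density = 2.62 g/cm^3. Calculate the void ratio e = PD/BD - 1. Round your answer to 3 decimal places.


Step 1: e = PD / BD - 1
Step 2: e = 2.62 / 1.65 - 1
Step 3: e = 1.58788 - 1
Step 4: e = 0.588

0.588


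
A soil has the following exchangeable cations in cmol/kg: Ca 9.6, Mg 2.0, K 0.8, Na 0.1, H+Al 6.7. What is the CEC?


Step 1: CEC = Ca + Mg + K + Na + (H+Al)
Step 2: CEC = 9.6 + 2.0 + 0.8 + 0.1 + 6.7
Step 3: CEC = 19.2 cmol/kg

19.2


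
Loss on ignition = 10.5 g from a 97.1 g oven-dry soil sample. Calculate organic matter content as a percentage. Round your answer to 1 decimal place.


Step 1: OM% = 100 * LOI / sample mass
Step 2: OM = 100 * 10.5 / 97.1
Step 3: OM = 10.8%

10.8


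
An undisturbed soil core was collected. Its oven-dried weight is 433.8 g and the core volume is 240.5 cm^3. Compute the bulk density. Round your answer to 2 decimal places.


Step 1: Identify the formula: BD = dry mass / volume
Step 2: Substitute values: BD = 433.8 / 240.5
Step 3: BD = 1.8 g/cm^3

1.8


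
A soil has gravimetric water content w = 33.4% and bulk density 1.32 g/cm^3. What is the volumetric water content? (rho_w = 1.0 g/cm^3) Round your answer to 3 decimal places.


Step 1: theta = (w / 100) * BD / rho_w
Step 2: theta = (33.4 / 100) * 1.32 / 1.0
Step 3: theta = 0.334 * 1.32
Step 4: theta = 0.441

0.441


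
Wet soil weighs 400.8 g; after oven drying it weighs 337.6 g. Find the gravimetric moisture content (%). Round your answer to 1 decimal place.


Step 1: Water mass = wet - dry = 400.8 - 337.6 = 63.2 g
Step 2: w = 100 * water mass / dry mass
Step 3: w = 100 * 63.2 / 337.6 = 18.7%

18.7


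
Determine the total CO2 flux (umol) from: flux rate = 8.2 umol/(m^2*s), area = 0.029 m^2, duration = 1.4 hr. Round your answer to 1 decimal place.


Step 1: Convert time to seconds: 1.4 hr * 3600 = 5040.0 s
Step 2: Total = flux * area * time_s
Step 3: Total = 8.2 * 0.029 * 5040.0
Step 4: Total = 1198.5 umol

1198.5


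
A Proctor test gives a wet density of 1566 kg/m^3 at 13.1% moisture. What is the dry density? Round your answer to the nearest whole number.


Step 1: Dry density = wet density / (1 + w/100)
Step 2: Dry density = 1566 / (1 + 13.1/100)
Step 3: Dry density = 1566 / 1.131
Step 4: Dry density = 1385 kg/m^3

1385


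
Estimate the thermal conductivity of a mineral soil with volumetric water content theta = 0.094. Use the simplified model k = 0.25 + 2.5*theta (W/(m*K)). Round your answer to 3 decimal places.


Step 1: k = 0.25 + 2.5 * theta
Step 2: k = 0.25 + 2.5 * 0.094
Step 3: k = 0.25 + 0.235
Step 4: k = 0.485 W/(m*K)

0.485


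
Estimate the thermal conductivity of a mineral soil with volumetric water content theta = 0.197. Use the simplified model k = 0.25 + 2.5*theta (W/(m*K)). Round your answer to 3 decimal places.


Step 1: k = 0.25 + 2.5 * theta
Step 2: k = 0.25 + 2.5 * 0.197
Step 3: k = 0.25 + 0.493
Step 4: k = 0.743 W/(m*K)

0.743


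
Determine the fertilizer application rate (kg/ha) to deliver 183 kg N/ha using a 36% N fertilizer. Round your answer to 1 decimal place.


Step 1: Fertilizer rate = target N / (N content / 100)
Step 2: Rate = 183 / (36 / 100)
Step 3: Rate = 183 / 0.36
Step 4: Rate = 508.3 kg/ha

508.3


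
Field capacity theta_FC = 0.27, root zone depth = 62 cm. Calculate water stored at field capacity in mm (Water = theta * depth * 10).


Step 1: Water (mm) = theta_FC * depth (cm) * 10
Step 2: Water = 0.27 * 62 * 10
Step 3: Water = 167.4 mm

167.4


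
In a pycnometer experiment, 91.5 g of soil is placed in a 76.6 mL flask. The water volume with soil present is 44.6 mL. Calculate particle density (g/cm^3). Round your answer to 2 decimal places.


Step 1: Volume of solids = flask volume - water volume with soil
Step 2: V_solids = 76.6 - 44.6 = 32.0 mL
Step 3: Particle density = mass / V_solids = 91.5 / 32.0 = 2.86 g/cm^3

2.86


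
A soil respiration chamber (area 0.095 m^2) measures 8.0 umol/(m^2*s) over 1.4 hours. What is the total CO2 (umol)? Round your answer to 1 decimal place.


Step 1: Convert time to seconds: 1.4 hr * 3600 = 5040.0 s
Step 2: Total = flux * area * time_s
Step 3: Total = 8.0 * 0.095 * 5040.0
Step 4: Total = 3830.4 umol

3830.4


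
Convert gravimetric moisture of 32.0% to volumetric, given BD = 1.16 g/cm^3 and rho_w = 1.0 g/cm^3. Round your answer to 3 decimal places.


Step 1: theta = (w / 100) * BD / rho_w
Step 2: theta = (32.0 / 100) * 1.16 / 1.0
Step 3: theta = 0.32 * 1.16
Step 4: theta = 0.371

0.371


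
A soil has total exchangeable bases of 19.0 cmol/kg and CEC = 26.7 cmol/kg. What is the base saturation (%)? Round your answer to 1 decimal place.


Step 1: BS = 100 * (sum of bases) / CEC
Step 2: BS = 100 * 19.0 / 26.7
Step 3: BS = 71.2%

71.2


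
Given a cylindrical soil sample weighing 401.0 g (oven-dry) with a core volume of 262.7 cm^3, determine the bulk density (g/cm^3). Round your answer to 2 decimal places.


Step 1: Identify the formula: BD = dry mass / volume
Step 2: Substitute values: BD = 401.0 / 262.7
Step 3: BD = 1.53 g/cm^3

1.53


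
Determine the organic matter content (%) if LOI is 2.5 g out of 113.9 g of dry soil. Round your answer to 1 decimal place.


Step 1: OM% = 100 * LOI / sample mass
Step 2: OM = 100 * 2.5 / 113.9
Step 3: OM = 2.2%

2.2


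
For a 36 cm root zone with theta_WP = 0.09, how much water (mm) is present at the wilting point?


Step 1: Water (mm) = theta_WP * depth * 10
Step 2: Water = 0.09 * 36 * 10
Step 3: Water = 32.4 mm

32.4


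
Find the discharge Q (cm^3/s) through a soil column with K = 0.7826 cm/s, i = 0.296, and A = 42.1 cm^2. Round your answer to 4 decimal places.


Step 1: Apply Darcy's law: Q = K * i * A
Step 2: Q = 0.7826 * 0.296 * 42.1
Step 3: Q = 9.7524 cm^3/s

9.7524


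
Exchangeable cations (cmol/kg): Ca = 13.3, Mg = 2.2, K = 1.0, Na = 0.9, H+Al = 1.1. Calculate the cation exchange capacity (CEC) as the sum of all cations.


Step 1: CEC = Ca + Mg + K + Na + (H+Al)
Step 2: CEC = 13.3 + 2.2 + 1.0 + 0.9 + 1.1
Step 3: CEC = 18.5 cmol/kg

18.5


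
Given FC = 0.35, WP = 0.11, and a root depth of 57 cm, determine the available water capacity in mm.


Step 1: Available water = (FC - WP) * depth * 10
Step 2: AW = (0.35 - 0.11) * 57 * 10
Step 3: AW = 0.24 * 57 * 10
Step 4: AW = 136.8 mm

136.8


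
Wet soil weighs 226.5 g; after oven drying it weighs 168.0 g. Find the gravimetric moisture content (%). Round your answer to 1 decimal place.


Step 1: Water mass = wet - dry = 226.5 - 168.0 = 58.5 g
Step 2: w = 100 * water mass / dry mass
Step 3: w = 100 * 58.5 / 168.0 = 34.8%

34.8


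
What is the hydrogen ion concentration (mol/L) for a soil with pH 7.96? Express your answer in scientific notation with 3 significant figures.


Step 1: [H+] = 10^(-pH)
Step 2: [H+] = 10^(-7.96)
Step 3: [H+] = 1.10e-08 mol/L

1.10e-08


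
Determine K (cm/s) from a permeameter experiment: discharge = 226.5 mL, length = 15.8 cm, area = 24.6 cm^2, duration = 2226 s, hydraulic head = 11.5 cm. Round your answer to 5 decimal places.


Step 1: K = Q * L / (A * t * h)
Step 2: Numerator = 226.5 * 15.8 = 3578.7
Step 3: Denominator = 24.6 * 2226 * 11.5 = 629735.4
Step 4: K = 3578.7 / 629735.4 = 0.00568 cm/s

0.00568


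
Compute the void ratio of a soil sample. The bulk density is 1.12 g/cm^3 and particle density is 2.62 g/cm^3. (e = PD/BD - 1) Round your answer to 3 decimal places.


Step 1: e = PD / BD - 1
Step 2: e = 2.62 / 1.12 - 1
Step 3: e = 2.33929 - 1
Step 4: e = 1.339

1.339


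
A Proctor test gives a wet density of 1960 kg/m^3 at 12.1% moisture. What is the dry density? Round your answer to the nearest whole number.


Step 1: Dry density = wet density / (1 + w/100)
Step 2: Dry density = 1960 / (1 + 12.1/100)
Step 3: Dry density = 1960 / 1.121
Step 4: Dry density = 1748 kg/m^3

1748


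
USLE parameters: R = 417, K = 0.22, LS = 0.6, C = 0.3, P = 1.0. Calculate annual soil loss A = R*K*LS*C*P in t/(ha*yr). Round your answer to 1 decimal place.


Step 1: A = R * K * LS * C * P
Step 2: R * K = 417 * 0.22 = 91.74
Step 3: (R*K) * LS = 91.74 * 0.6 = 55.044
Step 4: * C * P = 55.044 * 0.3 * 1.0 = 16.5
Step 5: A = 16.5 t/(ha*yr)

16.5


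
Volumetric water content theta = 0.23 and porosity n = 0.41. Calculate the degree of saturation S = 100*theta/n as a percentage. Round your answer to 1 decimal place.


Step 1: S = 100 * theta_v / n
Step 2: S = 100 * 0.23 / 0.41
Step 3: S = 56.1%

56.1


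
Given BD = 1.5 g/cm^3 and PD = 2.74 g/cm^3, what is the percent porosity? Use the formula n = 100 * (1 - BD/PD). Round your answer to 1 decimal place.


Step 1: Formula: n = 100 * (1 - BD / PD)
Step 2: n = 100 * (1 - 1.5 / 2.74)
Step 3: n = 100 * (1 - 0.54745)
Step 4: n = 45.3%

45.3


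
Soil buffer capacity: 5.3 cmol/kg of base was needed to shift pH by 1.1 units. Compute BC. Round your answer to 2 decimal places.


Step 1: BC = change in base / change in pH
Step 2: BC = 5.3 / 1.1
Step 3: BC = 4.82 cmol/(kg*pH unit)

4.82


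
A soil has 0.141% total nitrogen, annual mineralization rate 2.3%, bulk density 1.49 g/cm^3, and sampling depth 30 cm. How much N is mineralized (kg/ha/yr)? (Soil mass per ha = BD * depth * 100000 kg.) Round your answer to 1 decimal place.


Step 1: Soil mass per ha = BD * depth * 100000 = 1.49 * 30 * 100000 = 4470000 kg
Step 2: Total N pool = soil mass * N%/100 = 4470000 * 0.141/100 = 6302.7 kg/ha
Step 3: N mineralized = N pool * rate%/100 = 6302.7 * 2.3/100 = 145.0 kg/ha/yr

145.0


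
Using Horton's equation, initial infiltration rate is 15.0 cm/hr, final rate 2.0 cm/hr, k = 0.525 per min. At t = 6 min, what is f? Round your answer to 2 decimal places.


Step 1: f = fc + (f0 - fc) * exp(-k * t)
Step 2: exp(-0.525 * 6) = 0.042852
Step 3: f = 2.0 + (15.0 - 2.0) * 0.042852
Step 4: f = 2.0 + 13.0 * 0.042852
Step 5: f = 2.56 cm/hr

2.56


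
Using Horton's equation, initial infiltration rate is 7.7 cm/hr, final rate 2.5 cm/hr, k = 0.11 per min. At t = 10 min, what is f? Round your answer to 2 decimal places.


Step 1: f = fc + (f0 - fc) * exp(-k * t)
Step 2: exp(-0.11 * 10) = 0.332871
Step 3: f = 2.5 + (7.7 - 2.5) * 0.332871
Step 4: f = 2.5 + 5.2 * 0.332871
Step 5: f = 4.23 cm/hr

4.23


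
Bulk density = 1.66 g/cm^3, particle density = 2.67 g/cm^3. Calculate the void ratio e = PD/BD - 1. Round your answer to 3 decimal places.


Step 1: e = PD / BD - 1
Step 2: e = 2.67 / 1.66 - 1
Step 3: e = 1.60843 - 1
Step 4: e = 0.608

0.608


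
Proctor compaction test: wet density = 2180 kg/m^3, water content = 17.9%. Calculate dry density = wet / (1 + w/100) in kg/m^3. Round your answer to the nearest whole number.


Step 1: Dry density = wet density / (1 + w/100)
Step 2: Dry density = 2180 / (1 + 17.9/100)
Step 3: Dry density = 2180 / 1.179
Step 4: Dry density = 1849 kg/m^3

1849


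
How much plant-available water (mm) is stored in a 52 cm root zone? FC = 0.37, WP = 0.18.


Step 1: Available water = (FC - WP) * depth * 10
Step 2: AW = (0.37 - 0.18) * 52 * 10
Step 3: AW = 0.19 * 52 * 10
Step 4: AW = 98.8 mm

98.8


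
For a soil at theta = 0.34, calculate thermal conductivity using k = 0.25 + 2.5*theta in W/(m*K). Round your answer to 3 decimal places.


Step 1: k = 0.25 + 2.5 * theta
Step 2: k = 0.25 + 2.5 * 0.34
Step 3: k = 0.25 + 0.85
Step 4: k = 1.1 W/(m*K)

1.1


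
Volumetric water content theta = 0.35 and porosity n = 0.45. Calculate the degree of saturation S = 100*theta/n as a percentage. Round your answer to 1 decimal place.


Step 1: S = 100 * theta_v / n
Step 2: S = 100 * 0.35 / 0.45
Step 3: S = 77.8%

77.8


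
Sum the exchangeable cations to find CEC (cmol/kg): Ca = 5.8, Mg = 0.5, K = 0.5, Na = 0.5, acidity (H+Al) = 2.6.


Step 1: CEC = Ca + Mg + K + Na + (H+Al)
Step 2: CEC = 5.8 + 0.5 + 0.5 + 0.5 + 2.6
Step 3: CEC = 9.9 cmol/kg

9.9


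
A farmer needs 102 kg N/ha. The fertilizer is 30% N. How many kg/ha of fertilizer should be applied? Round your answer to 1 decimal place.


Step 1: Fertilizer rate = target N / (N content / 100)
Step 2: Rate = 102 / (30 / 100)
Step 3: Rate = 102 / 0.3
Step 4: Rate = 340.0 kg/ha

340.0


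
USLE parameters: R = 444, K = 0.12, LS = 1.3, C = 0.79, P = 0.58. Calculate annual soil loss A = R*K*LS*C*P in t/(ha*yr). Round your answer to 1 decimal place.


Step 1: A = R * K * LS * C * P
Step 2: R * K = 444 * 0.12 = 53.28
Step 3: (R*K) * LS = 53.28 * 1.3 = 69.264
Step 4: * C * P = 69.264 * 0.79 * 0.58 = 31.7
Step 5: A = 31.7 t/(ha*yr)

31.7


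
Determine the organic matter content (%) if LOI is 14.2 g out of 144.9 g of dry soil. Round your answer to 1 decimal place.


Step 1: OM% = 100 * LOI / sample mass
Step 2: OM = 100 * 14.2 / 144.9
Step 3: OM = 9.8%

9.8


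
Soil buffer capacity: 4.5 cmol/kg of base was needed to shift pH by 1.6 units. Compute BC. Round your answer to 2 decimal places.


Step 1: BC = change in base / change in pH
Step 2: BC = 4.5 / 1.6
Step 3: BC = 2.81 cmol/(kg*pH unit)

2.81


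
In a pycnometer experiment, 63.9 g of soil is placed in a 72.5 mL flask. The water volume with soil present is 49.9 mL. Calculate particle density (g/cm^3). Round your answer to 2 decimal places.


Step 1: Volume of solids = flask volume - water volume with soil
Step 2: V_solids = 72.5 - 49.9 = 22.6 mL
Step 3: Particle density = mass / V_solids = 63.9 / 22.6 = 2.83 g/cm^3

2.83


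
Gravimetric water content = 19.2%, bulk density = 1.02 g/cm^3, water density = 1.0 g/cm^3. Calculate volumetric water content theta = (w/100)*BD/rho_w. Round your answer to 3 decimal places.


Step 1: theta = (w / 100) * BD / rho_w
Step 2: theta = (19.2 / 100) * 1.02 / 1.0
Step 3: theta = 0.192 * 1.02
Step 4: theta = 0.196

0.196


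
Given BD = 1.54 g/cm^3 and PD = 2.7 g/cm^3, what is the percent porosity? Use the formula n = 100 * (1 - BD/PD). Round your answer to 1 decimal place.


Step 1: Formula: n = 100 * (1 - BD / PD)
Step 2: n = 100 * (1 - 1.54 / 2.7)
Step 3: n = 100 * (1 - 0.57037)
Step 4: n = 43.0%

43.0


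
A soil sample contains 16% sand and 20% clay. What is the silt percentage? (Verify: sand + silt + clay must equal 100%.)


Step 1: sand + silt + clay = 100%
Step 2: silt = 100 - sand - clay
Step 3: silt = 100 - 16 - 20
Step 4: silt = 64%

64


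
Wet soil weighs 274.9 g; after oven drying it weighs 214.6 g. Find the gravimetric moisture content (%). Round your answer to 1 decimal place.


Step 1: Water mass = wet - dry = 274.9 - 214.6 = 60.3 g
Step 2: w = 100 * water mass / dry mass
Step 3: w = 100 * 60.3 / 214.6 = 28.1%

28.1


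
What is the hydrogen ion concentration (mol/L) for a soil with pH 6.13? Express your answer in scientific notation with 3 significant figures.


Step 1: [H+] = 10^(-pH)
Step 2: [H+] = 10^(-6.13)
Step 3: [H+] = 7.41e-07 mol/L

7.41e-07


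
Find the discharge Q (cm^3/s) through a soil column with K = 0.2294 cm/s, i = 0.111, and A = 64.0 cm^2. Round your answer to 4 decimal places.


Step 1: Apply Darcy's law: Q = K * i * A
Step 2: Q = 0.2294 * 0.111 * 64.0
Step 3: Q = 1.6297 cm^3/s

1.6297


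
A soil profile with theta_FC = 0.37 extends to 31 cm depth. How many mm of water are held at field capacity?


Step 1: Water (mm) = theta_FC * depth (cm) * 10
Step 2: Water = 0.37 * 31 * 10
Step 3: Water = 114.7 mm

114.7


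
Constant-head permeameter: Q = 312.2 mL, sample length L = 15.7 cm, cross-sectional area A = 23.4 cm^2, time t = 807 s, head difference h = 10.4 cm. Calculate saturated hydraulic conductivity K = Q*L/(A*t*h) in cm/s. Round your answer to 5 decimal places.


Step 1: K = Q * L / (A * t * h)
Step 2: Numerator = 312.2 * 15.7 = 4901.54
Step 3: Denominator = 23.4 * 807 * 10.4 = 196391.52
Step 4: K = 4901.54 / 196391.52 = 0.02496 cm/s

0.02496


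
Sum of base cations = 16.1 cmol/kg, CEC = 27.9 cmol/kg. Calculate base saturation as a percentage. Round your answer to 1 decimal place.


Step 1: BS = 100 * (sum of bases) / CEC
Step 2: BS = 100 * 16.1 / 27.9
Step 3: BS = 57.7%

57.7


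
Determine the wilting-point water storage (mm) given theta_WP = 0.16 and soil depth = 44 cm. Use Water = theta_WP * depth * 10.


Step 1: Water (mm) = theta_WP * depth * 10
Step 2: Water = 0.16 * 44 * 10
Step 3: Water = 70.4 mm

70.4


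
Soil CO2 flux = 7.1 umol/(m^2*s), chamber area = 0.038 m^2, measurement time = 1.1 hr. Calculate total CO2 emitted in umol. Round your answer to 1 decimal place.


Step 1: Convert time to seconds: 1.1 hr * 3600 = 3960.0 s
Step 2: Total = flux * area * time_s
Step 3: Total = 7.1 * 0.038 * 3960.0
Step 4: Total = 1068.4 umol

1068.4


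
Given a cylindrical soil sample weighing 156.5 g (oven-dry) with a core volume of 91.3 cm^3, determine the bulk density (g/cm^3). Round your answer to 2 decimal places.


Step 1: Identify the formula: BD = dry mass / volume
Step 2: Substitute values: BD = 156.5 / 91.3
Step 3: BD = 1.71 g/cm^3

1.71


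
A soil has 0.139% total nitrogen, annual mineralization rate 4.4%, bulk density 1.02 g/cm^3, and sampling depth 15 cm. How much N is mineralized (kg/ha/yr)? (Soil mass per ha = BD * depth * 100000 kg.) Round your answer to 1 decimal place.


Step 1: Soil mass per ha = BD * depth * 100000 = 1.02 * 15 * 100000 = 1530000 kg
Step 2: Total N pool = soil mass * N%/100 = 1530000 * 0.139/100 = 2126.7 kg/ha
Step 3: N mineralized = N pool * rate%/100 = 2126.7 * 4.4/100 = 93.6 kg/ha/yr

93.6


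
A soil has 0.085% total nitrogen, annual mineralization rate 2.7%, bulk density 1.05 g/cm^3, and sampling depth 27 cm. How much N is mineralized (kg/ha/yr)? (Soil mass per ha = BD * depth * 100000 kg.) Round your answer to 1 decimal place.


Step 1: Soil mass per ha = BD * depth * 100000 = 1.05 * 27 * 100000 = 2835000 kg
Step 2: Total N pool = soil mass * N%/100 = 2835000 * 0.085/100 = 2409.75 kg/ha
Step 3: N mineralized = N pool * rate%/100 = 2409.75 * 2.7/100 = 65.1 kg/ha/yr

65.1


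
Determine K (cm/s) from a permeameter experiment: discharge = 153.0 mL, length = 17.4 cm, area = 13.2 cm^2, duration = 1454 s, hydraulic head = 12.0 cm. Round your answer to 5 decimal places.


Step 1: K = Q * L / (A * t * h)
Step 2: Numerator = 153.0 * 17.4 = 2662.2
Step 3: Denominator = 13.2 * 1454 * 12.0 = 230313.6
Step 4: K = 2662.2 / 230313.6 = 0.01156 cm/s

0.01156


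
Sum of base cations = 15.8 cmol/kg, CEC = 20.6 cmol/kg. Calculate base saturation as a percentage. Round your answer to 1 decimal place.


Step 1: BS = 100 * (sum of bases) / CEC
Step 2: BS = 100 * 15.8 / 20.6
Step 3: BS = 76.7%

76.7


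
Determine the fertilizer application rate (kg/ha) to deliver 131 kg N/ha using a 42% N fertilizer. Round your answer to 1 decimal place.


Step 1: Fertilizer rate = target N / (N content / 100)
Step 2: Rate = 131 / (42 / 100)
Step 3: Rate = 131 / 0.42
Step 4: Rate = 311.9 kg/ha

311.9


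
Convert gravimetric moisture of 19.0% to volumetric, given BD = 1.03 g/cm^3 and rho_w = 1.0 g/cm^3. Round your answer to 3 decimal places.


Step 1: theta = (w / 100) * BD / rho_w
Step 2: theta = (19.0 / 100) * 1.03 / 1.0
Step 3: theta = 0.19 * 1.03
Step 4: theta = 0.196

0.196


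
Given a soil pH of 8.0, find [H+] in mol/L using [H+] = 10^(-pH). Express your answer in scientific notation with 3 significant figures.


Step 1: [H+] = 10^(-pH)
Step 2: [H+] = 10^(-8.0)
Step 3: [H+] = 1.00e-08 mol/L

1.00e-08


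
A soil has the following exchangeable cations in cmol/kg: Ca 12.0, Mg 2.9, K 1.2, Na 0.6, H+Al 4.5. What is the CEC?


Step 1: CEC = Ca + Mg + K + Na + (H+Al)
Step 2: CEC = 12.0 + 2.9 + 1.2 + 0.6 + 4.5
Step 3: CEC = 21.2 cmol/kg

21.2


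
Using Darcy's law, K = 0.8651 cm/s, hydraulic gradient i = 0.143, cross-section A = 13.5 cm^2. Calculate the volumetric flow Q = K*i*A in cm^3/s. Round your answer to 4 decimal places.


Step 1: Apply Darcy's law: Q = K * i * A
Step 2: Q = 0.8651 * 0.143 * 13.5
Step 3: Q = 1.6701 cm^3/s

1.6701


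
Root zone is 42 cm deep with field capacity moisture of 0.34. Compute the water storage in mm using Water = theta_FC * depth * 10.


Step 1: Water (mm) = theta_FC * depth (cm) * 10
Step 2: Water = 0.34 * 42 * 10
Step 3: Water = 142.8 mm

142.8


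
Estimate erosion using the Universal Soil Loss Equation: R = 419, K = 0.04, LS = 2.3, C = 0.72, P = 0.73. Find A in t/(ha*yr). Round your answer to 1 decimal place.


Step 1: A = R * K * LS * C * P
Step 2: R * K = 419 * 0.04 = 16.76
Step 3: (R*K) * LS = 16.76 * 2.3 = 38.548
Step 4: * C * P = 38.548 * 0.72 * 0.73 = 20.3
Step 5: A = 20.3 t/(ha*yr)

20.3


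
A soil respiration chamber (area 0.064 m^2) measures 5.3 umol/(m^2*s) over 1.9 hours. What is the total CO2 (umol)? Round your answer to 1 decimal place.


Step 1: Convert time to seconds: 1.9 hr * 3600 = 6840.0 s
Step 2: Total = flux * area * time_s
Step 3: Total = 5.3 * 0.064 * 6840.0
Step 4: Total = 2320.1 umol

2320.1


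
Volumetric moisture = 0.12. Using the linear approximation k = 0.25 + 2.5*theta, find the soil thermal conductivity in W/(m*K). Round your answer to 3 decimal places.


Step 1: k = 0.25 + 2.5 * theta
Step 2: k = 0.25 + 2.5 * 0.12
Step 3: k = 0.25 + 0.3
Step 4: k = 0.55 W/(m*K)

0.55


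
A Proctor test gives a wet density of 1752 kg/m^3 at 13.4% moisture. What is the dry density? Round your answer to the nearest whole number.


Step 1: Dry density = wet density / (1 + w/100)
Step 2: Dry density = 1752 / (1 + 13.4/100)
Step 3: Dry density = 1752 / 1.134
Step 4: Dry density = 1545 kg/m^3

1545


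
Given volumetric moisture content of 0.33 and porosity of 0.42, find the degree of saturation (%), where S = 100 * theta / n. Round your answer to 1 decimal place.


Step 1: S = 100 * theta_v / n
Step 2: S = 100 * 0.33 / 0.42
Step 3: S = 78.6%

78.6


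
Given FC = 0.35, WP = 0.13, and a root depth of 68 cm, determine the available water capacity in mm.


Step 1: Available water = (FC - WP) * depth * 10
Step 2: AW = (0.35 - 0.13) * 68 * 10
Step 3: AW = 0.22 * 68 * 10
Step 4: AW = 149.6 mm

149.6


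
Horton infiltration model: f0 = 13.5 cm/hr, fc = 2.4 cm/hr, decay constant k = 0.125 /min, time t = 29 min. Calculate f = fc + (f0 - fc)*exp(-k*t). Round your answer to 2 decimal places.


Step 1: f = fc + (f0 - fc) * exp(-k * t)
Step 2: exp(-0.125 * 29) = 0.026649
Step 3: f = 2.4 + (13.5 - 2.4) * 0.026649
Step 4: f = 2.4 + 11.1 * 0.026649
Step 5: f = 2.7 cm/hr

2.7


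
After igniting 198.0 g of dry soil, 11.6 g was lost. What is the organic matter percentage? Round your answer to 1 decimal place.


Step 1: OM% = 100 * LOI / sample mass
Step 2: OM = 100 * 11.6 / 198.0
Step 3: OM = 5.9%

5.9


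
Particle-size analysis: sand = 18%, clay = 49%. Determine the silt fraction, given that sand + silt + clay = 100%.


Step 1: sand + silt + clay = 100%
Step 2: silt = 100 - sand - clay
Step 3: silt = 100 - 18 - 49
Step 4: silt = 33%

33


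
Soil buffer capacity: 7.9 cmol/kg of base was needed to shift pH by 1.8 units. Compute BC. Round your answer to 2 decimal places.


Step 1: BC = change in base / change in pH
Step 2: BC = 7.9 / 1.8
Step 3: BC = 4.39 cmol/(kg*pH unit)

4.39


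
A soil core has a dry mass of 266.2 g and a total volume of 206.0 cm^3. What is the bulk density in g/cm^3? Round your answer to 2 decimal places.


Step 1: Identify the formula: BD = dry mass / volume
Step 2: Substitute values: BD = 266.2 / 206.0
Step 3: BD = 1.29 g/cm^3

1.29


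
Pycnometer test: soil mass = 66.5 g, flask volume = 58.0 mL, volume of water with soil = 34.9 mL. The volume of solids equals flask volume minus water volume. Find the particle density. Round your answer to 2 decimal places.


Step 1: Volume of solids = flask volume - water volume with soil
Step 2: V_solids = 58.0 - 34.9 = 23.1 mL
Step 3: Particle density = mass / V_solids = 66.5 / 23.1 = 2.88 g/cm^3

2.88


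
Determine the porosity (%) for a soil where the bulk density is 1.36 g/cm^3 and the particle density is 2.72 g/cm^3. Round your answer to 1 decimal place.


Step 1: Formula: n = 100 * (1 - BD / PD)
Step 2: n = 100 * (1 - 1.36 / 2.72)
Step 3: n = 100 * (1 - 0.5)
Step 4: n = 50.0%

50.0


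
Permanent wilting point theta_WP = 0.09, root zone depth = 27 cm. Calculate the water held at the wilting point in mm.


Step 1: Water (mm) = theta_WP * depth * 10
Step 2: Water = 0.09 * 27 * 10
Step 3: Water = 24.3 mm

24.3


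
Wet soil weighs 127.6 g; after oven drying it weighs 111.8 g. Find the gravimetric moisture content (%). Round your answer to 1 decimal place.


Step 1: Water mass = wet - dry = 127.6 - 111.8 = 15.8 g
Step 2: w = 100 * water mass / dry mass
Step 3: w = 100 * 15.8 / 111.8 = 14.1%

14.1


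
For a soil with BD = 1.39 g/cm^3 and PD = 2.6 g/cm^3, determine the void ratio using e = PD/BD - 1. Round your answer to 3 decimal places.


Step 1: e = PD / BD - 1
Step 2: e = 2.6 / 1.39 - 1
Step 3: e = 1.8705 - 1
Step 4: e = 0.871

0.871


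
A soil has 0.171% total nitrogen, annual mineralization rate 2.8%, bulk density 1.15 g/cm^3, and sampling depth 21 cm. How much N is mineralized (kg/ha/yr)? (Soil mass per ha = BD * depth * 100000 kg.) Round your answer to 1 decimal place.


Step 1: Soil mass per ha = BD * depth * 100000 = 1.15 * 21 * 100000 = 2415000 kg
Step 2: Total N pool = soil mass * N%/100 = 2415000 * 0.171/100 = 4129.65 kg/ha
Step 3: N mineralized = N pool * rate%/100 = 4129.65 * 2.8/100 = 115.6 kg/ha/yr

115.6


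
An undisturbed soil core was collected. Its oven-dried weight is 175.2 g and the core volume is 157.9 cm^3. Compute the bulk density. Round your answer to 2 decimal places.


Step 1: Identify the formula: BD = dry mass / volume
Step 2: Substitute values: BD = 175.2 / 157.9
Step 3: BD = 1.11 g/cm^3

1.11


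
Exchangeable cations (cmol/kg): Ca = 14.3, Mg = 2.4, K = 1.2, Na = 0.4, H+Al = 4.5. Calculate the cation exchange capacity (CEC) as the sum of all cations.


Step 1: CEC = Ca + Mg + K + Na + (H+Al)
Step 2: CEC = 14.3 + 2.4 + 1.2 + 0.4 + 4.5
Step 3: CEC = 22.8 cmol/kg

22.8


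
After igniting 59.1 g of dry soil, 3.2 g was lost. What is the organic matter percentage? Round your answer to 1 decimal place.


Step 1: OM% = 100 * LOI / sample mass
Step 2: OM = 100 * 3.2 / 59.1
Step 3: OM = 5.4%

5.4


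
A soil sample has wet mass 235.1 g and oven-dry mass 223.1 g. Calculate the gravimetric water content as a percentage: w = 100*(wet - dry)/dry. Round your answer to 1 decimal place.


Step 1: Water mass = wet - dry = 235.1 - 223.1 = 12.0 g
Step 2: w = 100 * water mass / dry mass
Step 3: w = 100 * 12.0 / 223.1 = 5.4%

5.4


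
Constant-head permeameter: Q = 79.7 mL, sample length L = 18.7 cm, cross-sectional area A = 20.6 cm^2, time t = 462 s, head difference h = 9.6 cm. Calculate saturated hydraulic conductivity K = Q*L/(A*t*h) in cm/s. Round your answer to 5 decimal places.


Step 1: K = Q * L / (A * t * h)
Step 2: Numerator = 79.7 * 18.7 = 1490.39
Step 3: Denominator = 20.6 * 462 * 9.6 = 91365.12
Step 4: K = 1490.39 / 91365.12 = 0.01631 cm/s

0.01631


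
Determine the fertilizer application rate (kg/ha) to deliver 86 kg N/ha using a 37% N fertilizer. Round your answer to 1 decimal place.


Step 1: Fertilizer rate = target N / (N content / 100)
Step 2: Rate = 86 / (37 / 100)
Step 3: Rate = 86 / 0.37
Step 4: Rate = 232.4 kg/ha

232.4


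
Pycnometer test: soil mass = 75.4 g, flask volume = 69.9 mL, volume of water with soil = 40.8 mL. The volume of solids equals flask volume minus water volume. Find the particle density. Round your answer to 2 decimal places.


Step 1: Volume of solids = flask volume - water volume with soil
Step 2: V_solids = 69.9 - 40.8 = 29.1 mL
Step 3: Particle density = mass / V_solids = 75.4 / 29.1 = 2.59 g/cm^3

2.59


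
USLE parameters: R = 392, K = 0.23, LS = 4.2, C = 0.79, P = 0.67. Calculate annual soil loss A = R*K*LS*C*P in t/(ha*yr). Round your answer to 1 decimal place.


Step 1: A = R * K * LS * C * P
Step 2: R * K = 392 * 0.23 = 90.16
Step 3: (R*K) * LS = 90.16 * 4.2 = 378.672
Step 4: * C * P = 378.672 * 0.79 * 0.67 = 200.4
Step 5: A = 200.4 t/(ha*yr)

200.4


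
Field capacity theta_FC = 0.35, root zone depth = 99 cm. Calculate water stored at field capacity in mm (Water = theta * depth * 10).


Step 1: Water (mm) = theta_FC * depth (cm) * 10
Step 2: Water = 0.35 * 99 * 10
Step 3: Water = 346.5 mm

346.5


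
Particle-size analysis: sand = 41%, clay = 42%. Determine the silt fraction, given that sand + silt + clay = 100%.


Step 1: sand + silt + clay = 100%
Step 2: silt = 100 - sand - clay
Step 3: silt = 100 - 41 - 42
Step 4: silt = 17%

17


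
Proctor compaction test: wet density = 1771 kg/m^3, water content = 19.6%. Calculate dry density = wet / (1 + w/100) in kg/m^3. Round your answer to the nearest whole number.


Step 1: Dry density = wet density / (1 + w/100)
Step 2: Dry density = 1771 / (1 + 19.6/100)
Step 3: Dry density = 1771 / 1.196
Step 4: Dry density = 1481 kg/m^3

1481


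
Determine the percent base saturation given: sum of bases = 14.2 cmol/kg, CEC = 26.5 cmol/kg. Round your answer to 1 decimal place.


Step 1: BS = 100 * (sum of bases) / CEC
Step 2: BS = 100 * 14.2 / 26.5
Step 3: BS = 53.6%

53.6


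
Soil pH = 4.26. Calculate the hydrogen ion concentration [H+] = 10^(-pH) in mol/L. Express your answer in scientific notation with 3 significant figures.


Step 1: [H+] = 10^(-pH)
Step 2: [H+] = 10^(-4.26)
Step 3: [H+] = 5.50e-05 mol/L

5.50e-05


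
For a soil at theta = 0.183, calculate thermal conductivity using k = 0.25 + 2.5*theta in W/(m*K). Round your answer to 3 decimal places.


Step 1: k = 0.25 + 2.5 * theta
Step 2: k = 0.25 + 2.5 * 0.183
Step 3: k = 0.25 + 0.458
Step 4: k = 0.708 W/(m*K)

0.708


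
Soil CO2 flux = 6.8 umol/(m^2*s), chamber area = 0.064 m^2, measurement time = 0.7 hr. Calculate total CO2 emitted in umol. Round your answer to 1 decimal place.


Step 1: Convert time to seconds: 0.7 hr * 3600 = 2520.0 s
Step 2: Total = flux * area * time_s
Step 3: Total = 6.8 * 0.064 * 2520.0
Step 4: Total = 1096.7 umol

1096.7


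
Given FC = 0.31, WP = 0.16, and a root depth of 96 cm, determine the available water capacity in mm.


Step 1: Available water = (FC - WP) * depth * 10
Step 2: AW = (0.31 - 0.16) * 96 * 10
Step 3: AW = 0.15 * 96 * 10
Step 4: AW = 144.0 mm

144.0


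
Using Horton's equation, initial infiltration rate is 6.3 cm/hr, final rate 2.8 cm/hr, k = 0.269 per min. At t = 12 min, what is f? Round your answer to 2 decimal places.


Step 1: f = fc + (f0 - fc) * exp(-k * t)
Step 2: exp(-0.269 * 12) = 0.039637
Step 3: f = 2.8 + (6.3 - 2.8) * 0.039637
Step 4: f = 2.8 + 3.5 * 0.039637
Step 5: f = 2.94 cm/hr

2.94


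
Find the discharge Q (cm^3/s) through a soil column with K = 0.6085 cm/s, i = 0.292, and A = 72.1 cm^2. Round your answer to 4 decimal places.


Step 1: Apply Darcy's law: Q = K * i * A
Step 2: Q = 0.6085 * 0.292 * 72.1
Step 3: Q = 12.8109 cm^3/s

12.8109


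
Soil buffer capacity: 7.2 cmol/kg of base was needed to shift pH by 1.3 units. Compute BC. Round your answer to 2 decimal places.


Step 1: BC = change in base / change in pH
Step 2: BC = 7.2 / 1.3
Step 3: BC = 5.54 cmol/(kg*pH unit)

5.54


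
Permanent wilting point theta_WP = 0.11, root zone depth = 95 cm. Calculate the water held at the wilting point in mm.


Step 1: Water (mm) = theta_WP * depth * 10
Step 2: Water = 0.11 * 95 * 10
Step 3: Water = 104.5 mm

104.5


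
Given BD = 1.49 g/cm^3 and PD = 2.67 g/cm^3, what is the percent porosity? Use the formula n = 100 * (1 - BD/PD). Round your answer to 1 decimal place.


Step 1: Formula: n = 100 * (1 - BD / PD)
Step 2: n = 100 * (1 - 1.49 / 2.67)
Step 3: n = 100 * (1 - 0.55805)
Step 4: n = 44.2%

44.2


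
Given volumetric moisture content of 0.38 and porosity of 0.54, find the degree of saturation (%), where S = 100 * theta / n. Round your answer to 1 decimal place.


Step 1: S = 100 * theta_v / n
Step 2: S = 100 * 0.38 / 0.54
Step 3: S = 70.4%

70.4


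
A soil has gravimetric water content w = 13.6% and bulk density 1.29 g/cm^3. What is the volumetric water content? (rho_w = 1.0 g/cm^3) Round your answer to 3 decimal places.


Step 1: theta = (w / 100) * BD / rho_w
Step 2: theta = (13.6 / 100) * 1.29 / 1.0
Step 3: theta = 0.136 * 1.29
Step 4: theta = 0.175

0.175


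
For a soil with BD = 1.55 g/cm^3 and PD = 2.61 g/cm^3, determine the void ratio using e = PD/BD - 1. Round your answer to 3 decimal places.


Step 1: e = PD / BD - 1
Step 2: e = 2.61 / 1.55 - 1
Step 3: e = 1.68387 - 1
Step 4: e = 0.684

0.684


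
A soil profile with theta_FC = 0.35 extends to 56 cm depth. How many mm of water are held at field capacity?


Step 1: Water (mm) = theta_FC * depth (cm) * 10
Step 2: Water = 0.35 * 56 * 10
Step 3: Water = 196.0 mm

196.0


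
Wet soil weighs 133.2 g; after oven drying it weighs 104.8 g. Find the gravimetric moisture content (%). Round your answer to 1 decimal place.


Step 1: Water mass = wet - dry = 133.2 - 104.8 = 28.4 g
Step 2: w = 100 * water mass / dry mass
Step 3: w = 100 * 28.4 / 104.8 = 27.1%

27.1


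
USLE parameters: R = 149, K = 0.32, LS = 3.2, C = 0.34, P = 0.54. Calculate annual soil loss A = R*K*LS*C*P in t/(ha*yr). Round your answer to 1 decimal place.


Step 1: A = R * K * LS * C * P
Step 2: R * K = 149 * 0.32 = 47.68
Step 3: (R*K) * LS = 47.68 * 3.2 = 152.576
Step 4: * C * P = 152.576 * 0.34 * 0.54 = 28.0
Step 5: A = 28.0 t/(ha*yr)

28.0


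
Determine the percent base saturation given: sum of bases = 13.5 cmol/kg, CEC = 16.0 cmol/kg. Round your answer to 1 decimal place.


Step 1: BS = 100 * (sum of bases) / CEC
Step 2: BS = 100 * 13.5 / 16.0
Step 3: BS = 84.4%

84.4


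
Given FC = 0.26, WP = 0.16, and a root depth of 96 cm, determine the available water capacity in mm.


Step 1: Available water = (FC - WP) * depth * 10
Step 2: AW = (0.26 - 0.16) * 96 * 10
Step 3: AW = 0.1 * 96 * 10
Step 4: AW = 96.0 mm

96.0


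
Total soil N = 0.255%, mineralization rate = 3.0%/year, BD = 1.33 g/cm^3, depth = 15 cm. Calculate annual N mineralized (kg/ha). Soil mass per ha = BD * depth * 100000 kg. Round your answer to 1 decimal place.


Step 1: Soil mass per ha = BD * depth * 100000 = 1.33 * 15 * 100000 = 1995000 kg
Step 2: Total N pool = soil mass * N%/100 = 1995000 * 0.255/100 = 5087.25 kg/ha
Step 3: N mineralized = N pool * rate%/100 = 5087.25 * 3.0/100 = 152.6 kg/ha/yr

152.6


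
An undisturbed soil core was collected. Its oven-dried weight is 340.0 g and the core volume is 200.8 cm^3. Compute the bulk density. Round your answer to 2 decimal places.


Step 1: Identify the formula: BD = dry mass / volume
Step 2: Substitute values: BD = 340.0 / 200.8
Step 3: BD = 1.69 g/cm^3

1.69


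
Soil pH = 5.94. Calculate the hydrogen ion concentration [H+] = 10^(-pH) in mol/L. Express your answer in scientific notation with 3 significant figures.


Step 1: [H+] = 10^(-pH)
Step 2: [H+] = 10^(-5.94)
Step 3: [H+] = 1.15e-06 mol/L

1.15e-06


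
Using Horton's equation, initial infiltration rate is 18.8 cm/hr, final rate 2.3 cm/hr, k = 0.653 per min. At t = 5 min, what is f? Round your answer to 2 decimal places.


Step 1: f = fc + (f0 - fc) * exp(-k * t)
Step 2: exp(-0.653 * 5) = 0.038197
Step 3: f = 2.3 + (18.8 - 2.3) * 0.038197
Step 4: f = 2.3 + 16.5 * 0.038197
Step 5: f = 2.93 cm/hr

2.93


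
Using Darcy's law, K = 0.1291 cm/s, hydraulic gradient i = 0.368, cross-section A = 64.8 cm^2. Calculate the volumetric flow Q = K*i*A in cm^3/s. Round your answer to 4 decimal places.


Step 1: Apply Darcy's law: Q = K * i * A
Step 2: Q = 0.1291 * 0.368 * 64.8
Step 3: Q = 3.0786 cm^3/s

3.0786


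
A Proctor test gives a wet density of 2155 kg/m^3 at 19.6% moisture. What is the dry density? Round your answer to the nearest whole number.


Step 1: Dry density = wet density / (1 + w/100)
Step 2: Dry density = 2155 / (1 + 19.6/100)
Step 3: Dry density = 2155 / 1.196
Step 4: Dry density = 1802 kg/m^3

1802


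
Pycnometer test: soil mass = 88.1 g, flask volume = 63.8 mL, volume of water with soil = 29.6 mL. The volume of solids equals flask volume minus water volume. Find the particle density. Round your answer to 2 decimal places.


Step 1: Volume of solids = flask volume - water volume with soil
Step 2: V_solids = 63.8 - 29.6 = 34.2 mL
Step 3: Particle density = mass / V_solids = 88.1 / 34.2 = 2.58 g/cm^3

2.58


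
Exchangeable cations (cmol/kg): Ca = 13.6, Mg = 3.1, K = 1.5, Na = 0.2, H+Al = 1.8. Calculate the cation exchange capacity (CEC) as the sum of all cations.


Step 1: CEC = Ca + Mg + K + Na + (H+Al)
Step 2: CEC = 13.6 + 3.1 + 1.5 + 0.2 + 1.8
Step 3: CEC = 20.2 cmol/kg

20.2


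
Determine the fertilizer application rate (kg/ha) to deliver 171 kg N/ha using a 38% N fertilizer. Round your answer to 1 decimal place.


Step 1: Fertilizer rate = target N / (N content / 100)
Step 2: Rate = 171 / (38 / 100)
Step 3: Rate = 171 / 0.38
Step 4: Rate = 450.0 kg/ha

450.0


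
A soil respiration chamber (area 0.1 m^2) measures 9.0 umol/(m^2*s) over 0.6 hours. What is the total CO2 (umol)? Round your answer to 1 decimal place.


Step 1: Convert time to seconds: 0.6 hr * 3600 = 2160.0 s
Step 2: Total = flux * area * time_s
Step 3: Total = 9.0 * 0.1 * 2160.0
Step 4: Total = 1944.0 umol

1944.0


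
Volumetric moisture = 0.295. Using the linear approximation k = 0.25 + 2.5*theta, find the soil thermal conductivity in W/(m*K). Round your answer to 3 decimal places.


Step 1: k = 0.25 + 2.5 * theta
Step 2: k = 0.25 + 2.5 * 0.295
Step 3: k = 0.25 + 0.738
Step 4: k = 0.988 W/(m*K)

0.988


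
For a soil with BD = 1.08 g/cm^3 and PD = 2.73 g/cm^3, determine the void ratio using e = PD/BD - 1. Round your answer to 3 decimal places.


Step 1: e = PD / BD - 1
Step 2: e = 2.73 / 1.08 - 1
Step 3: e = 2.52778 - 1
Step 4: e = 1.528

1.528


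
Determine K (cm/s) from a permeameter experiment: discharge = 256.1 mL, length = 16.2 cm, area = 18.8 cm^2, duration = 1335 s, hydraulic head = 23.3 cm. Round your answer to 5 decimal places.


Step 1: K = Q * L / (A * t * h)
Step 2: Numerator = 256.1 * 16.2 = 4148.82
Step 3: Denominator = 18.8 * 1335 * 23.3 = 584783.4
Step 4: K = 4148.82 / 584783.4 = 0.00709 cm/s

0.00709


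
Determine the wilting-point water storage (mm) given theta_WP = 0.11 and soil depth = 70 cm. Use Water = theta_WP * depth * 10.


Step 1: Water (mm) = theta_WP * depth * 10
Step 2: Water = 0.11 * 70 * 10
Step 3: Water = 77.0 mm

77.0


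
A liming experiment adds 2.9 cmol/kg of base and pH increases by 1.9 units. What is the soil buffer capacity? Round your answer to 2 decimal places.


Step 1: BC = change in base / change in pH
Step 2: BC = 2.9 / 1.9
Step 3: BC = 1.53 cmol/(kg*pH unit)

1.53
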